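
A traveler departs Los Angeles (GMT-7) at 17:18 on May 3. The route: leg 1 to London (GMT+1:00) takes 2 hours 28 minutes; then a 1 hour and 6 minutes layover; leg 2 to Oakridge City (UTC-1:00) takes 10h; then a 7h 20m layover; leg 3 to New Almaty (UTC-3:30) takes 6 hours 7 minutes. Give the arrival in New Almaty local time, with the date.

23:49 on May 4

Convert departure to UTC: 17:18 + 7:00 = 00:18 UTC on May 4.
Add 2 hours 28 minutes leg 1 → 02:46 UTC.
Add 1 hour and 6 minutes layover in London → 03:52 UTC.
Add 10 hours leg 2 → 13:52 UTC.
Add 7 hours and 20 minutes layover in Oakridge City → 21:12 UTC.
Add 6 hours and 7 minutes leg 3 → 03:19 UTC (May 5).
New Almaty is UTC−3:30, so local arrival = 03:19 − 3:30 = 23:49 on May 4.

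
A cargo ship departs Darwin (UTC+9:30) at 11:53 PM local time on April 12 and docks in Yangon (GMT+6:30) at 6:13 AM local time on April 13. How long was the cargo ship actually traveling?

Departure in UTC: 11:53 PM − 9:30 = 2:23 PM on Apr 12.
Arrival in UTC: 6:13 AM − 6:30 = 11:43 PM on Apr 12.
Elapsed = 11:43 PM − 2:23 PM = 9 hours 20 minutes.

9 hours 20 minutes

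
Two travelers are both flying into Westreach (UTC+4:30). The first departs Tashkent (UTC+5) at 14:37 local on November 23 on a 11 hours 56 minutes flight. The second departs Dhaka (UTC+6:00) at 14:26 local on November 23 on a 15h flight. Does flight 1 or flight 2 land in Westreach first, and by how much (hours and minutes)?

the first, by 1 hour 53 minutes

Flight 1 in UTC: 14:37 − 5:00 = 09:37 on Nov 23.
+11 hours 56 minutes → arrive 21:33 UTC on Nov 23.
Flight 2 in UTC: 14:26 − 6:00 = 08:26 on Nov 23.
+15 hours → arrive 23:26 UTC on Nov 23.
Flight 1 lands earlier by 1 hour 53 minutes.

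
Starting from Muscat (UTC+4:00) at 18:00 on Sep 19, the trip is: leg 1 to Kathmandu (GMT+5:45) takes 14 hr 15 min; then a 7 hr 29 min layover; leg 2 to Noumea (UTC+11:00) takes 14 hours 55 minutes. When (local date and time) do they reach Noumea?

Convert departure to UTC: 18:00 − 4:00 = 14:00 UTC on Sep 19.
Add 14 hours 15 minutes leg 1 → 04:15 UTC (Sep 20).
Add 7 hours and 29 minutes layover in Kathmandu → 11:44 UTC.
Add 14 hours 55 minutes leg 2 → 02:39 UTC (Sep 21).
Noumea is UTC+11:00, so local arrival = 02:39 + 11:00 = 13:39 on Sep 21.

13:39 on September 21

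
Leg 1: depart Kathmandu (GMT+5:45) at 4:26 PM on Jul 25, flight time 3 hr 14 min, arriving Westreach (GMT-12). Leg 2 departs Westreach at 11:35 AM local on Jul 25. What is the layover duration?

Convert departure to UTC: 4:26 PM − 5:45 = 10:41 AM UTC on Jul 25.
Add 3 hours 14 minutes flight time → 1:55 PM UTC.
Westreach is UTC−12:00, so local arrival = 1:55 PM − 12:00 = 1:55 AM on Jul 25.
Layover = 11:35 AM − 1:55 AM = 9 hours 40 minutes.

9 hours 40 minutes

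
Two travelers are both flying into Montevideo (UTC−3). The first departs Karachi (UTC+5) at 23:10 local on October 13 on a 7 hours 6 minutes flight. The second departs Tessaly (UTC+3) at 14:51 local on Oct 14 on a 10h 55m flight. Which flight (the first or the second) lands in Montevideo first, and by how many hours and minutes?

Flight 1 in UTC: 23:10 − 5:00 = 18:10 on Oct 13.
+7 hours 6 minutes → arrive 01:16 UTC on Oct 14.
Flight 2 in UTC: 14:51 − 3:00 = 11:51 on Oct 14.
+10 hours 55 minutes → arrive 22:46 UTC on Oct 14.
Flight 1 lands earlier by 21 hours 30 minutes.

the first, by 21 hours 30 minutes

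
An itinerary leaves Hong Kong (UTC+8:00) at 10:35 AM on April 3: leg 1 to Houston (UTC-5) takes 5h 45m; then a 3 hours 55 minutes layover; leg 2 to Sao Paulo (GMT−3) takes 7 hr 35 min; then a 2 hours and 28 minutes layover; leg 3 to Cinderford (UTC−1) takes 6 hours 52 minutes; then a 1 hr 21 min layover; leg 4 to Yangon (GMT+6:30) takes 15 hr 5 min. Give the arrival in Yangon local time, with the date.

4:06 AM on Apr 5

Convert departure to UTC: 10:35 AM − 8:00 = 2:35 AM UTC on Apr 3.
Add 5 hours 45 minutes leg 1 → 8:20 AM UTC.
Add 3 hours 55 minutes layover in Houston → 12:15 PM UTC.
Add 7 hours 35 minutes leg 2 → 7:50 PM UTC.
Add 2 hours and 28 minutes layover in Sao Paulo → 10:18 PM UTC.
Add 6 hours and 52 minutes leg 3 → 5:10 AM UTC (Apr 4).
Add 1 hour 21 minutes layover in Cinderford → 6:31 AM UTC.
Add 15 hours and 5 minutes leg 4 → 9:36 PM UTC.
Yangon is UTC+6:30, so local arrival = 9:36 PM + 6:30 = 4:06 AM on Apr 5.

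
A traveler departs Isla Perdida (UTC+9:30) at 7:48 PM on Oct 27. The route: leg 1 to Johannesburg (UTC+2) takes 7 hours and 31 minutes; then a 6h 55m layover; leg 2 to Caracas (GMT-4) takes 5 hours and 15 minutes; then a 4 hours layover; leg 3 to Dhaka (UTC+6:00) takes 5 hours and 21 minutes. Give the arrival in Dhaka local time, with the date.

9:20 PM on October 28

Convert departure to UTC: 7:48 PM − 9:30 = 10:18 AM UTC on Oct 27.
Add 7 hours 31 minutes leg 1 → 5:49 PM UTC.
Add 6 hours 55 minutes layover in Johannesburg → 12:44 AM UTC (Oct 28).
Add 5 hours and 15 minutes leg 2 → 5:59 AM UTC.
Add 4 hours layover in Caracas → 9:59 AM UTC.
Add 5 hours 21 minutes leg 3 → 3:20 PM UTC.
Dhaka is UTC+6:00, so local arrival = 3:20 PM + 6:00 = 9:20 PM on Oct 28.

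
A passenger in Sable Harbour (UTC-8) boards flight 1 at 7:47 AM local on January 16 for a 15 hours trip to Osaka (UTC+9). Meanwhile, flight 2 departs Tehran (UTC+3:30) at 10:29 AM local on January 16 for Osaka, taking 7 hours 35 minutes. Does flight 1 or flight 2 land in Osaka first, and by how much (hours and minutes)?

the second, by 16 hours 13 minutes

Flight 1 in UTC: 7:47 AM + 8:00 = 3:47 PM on Jan 16.
+15 hours → arrive 6:47 AM UTC on Jan 17.
Flight 2 in UTC: 10:29 AM − 3:30 = 6:59 AM on Jan 16.
+7 hours and 35 minutes → arrive 2:34 PM UTC on Jan 16.
Flight 2 lands earlier by 16 hours 13 minutes.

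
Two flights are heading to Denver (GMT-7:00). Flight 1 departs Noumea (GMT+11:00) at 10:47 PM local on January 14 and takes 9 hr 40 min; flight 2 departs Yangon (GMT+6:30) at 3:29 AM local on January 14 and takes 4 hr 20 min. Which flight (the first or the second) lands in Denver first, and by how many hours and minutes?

the second, by 20 hours 8 minutes

Flight 1 in UTC: 10:47 PM − 11:00 = 11:47 AM on Jan 14.
+9 hours and 40 minutes → arrive 9:27 PM UTC on Jan 14.
Flight 2 in UTC: 3:29 AM − 6:30 = 8:59 PM on Jan 13.
+4 hours and 20 minutes → arrive 1:19 AM UTC on Jan 14.
Flight 2 lands earlier by 20 hours 8 minutes.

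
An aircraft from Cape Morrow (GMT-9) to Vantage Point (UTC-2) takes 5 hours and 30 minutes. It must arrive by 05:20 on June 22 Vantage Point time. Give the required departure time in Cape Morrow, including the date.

16:50 on June 21

Target arrival in UTC: 05:20 + 2:00 = 07:20 on Jun 22.
Subtract 5 hours and 30 minutes → departure 01:50 UTC on Jun 22.
Cape Morrow is UTC−9:00: 01:50 − 9:00 = 16:50 on Jun 21.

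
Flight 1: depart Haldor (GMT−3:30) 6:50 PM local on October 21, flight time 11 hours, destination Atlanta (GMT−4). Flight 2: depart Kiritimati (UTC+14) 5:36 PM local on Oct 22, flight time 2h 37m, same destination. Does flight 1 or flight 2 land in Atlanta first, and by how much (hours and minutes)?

the second, by 3 hours 7 minutes

Flight 1 in UTC: 6:50 PM + 3:30 = 10:20 PM on Oct 21.
+11 hours → arrive 9:20 AM UTC on Oct 22.
Flight 2 in UTC: 5:36 PM − 14:00 = 3:36 AM on Oct 22.
+2 hours 37 minutes → arrive 6:13 AM UTC on Oct 22.
Flight 2 lands earlier by 3 hours 7 minutes.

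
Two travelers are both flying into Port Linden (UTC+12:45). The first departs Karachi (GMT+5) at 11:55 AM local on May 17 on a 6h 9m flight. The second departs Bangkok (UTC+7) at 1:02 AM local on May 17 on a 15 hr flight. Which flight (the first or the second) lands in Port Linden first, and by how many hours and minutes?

the second, by 4 hours 2 minutes

Flight 1 in UTC: 11:55 AM − 5:00 = 6:55 AM on May 17.
+6 hours 9 minutes → arrive 1:04 PM UTC on May 17.
Flight 2 in UTC: 1:02 AM − 7:00 = 6:02 PM on May 16.
+15 hours → arrive 9:02 AM UTC on May 17.
Flight 2 lands earlier by 4 hours 2 minutes.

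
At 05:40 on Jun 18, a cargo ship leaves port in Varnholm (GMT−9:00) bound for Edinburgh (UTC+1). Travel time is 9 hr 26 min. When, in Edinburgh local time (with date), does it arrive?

01:06 on Jun 19

Edinburgh is 10:00 ahead of Varnholm.
After 9 hours 26 minutes it is 15:06 in Varnholm.
Shift by the zone difference: 15:06 + 10:00 = 01:06 on Jun 19 in Edinburgh.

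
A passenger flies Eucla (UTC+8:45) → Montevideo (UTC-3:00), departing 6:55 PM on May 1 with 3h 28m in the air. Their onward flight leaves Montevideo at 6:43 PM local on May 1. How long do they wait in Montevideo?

Convert departure to UTC: 6:55 PM − 8:45 = 10:10 AM UTC on May 1.
Add 3 hours and 28 minutes flight time → 1:38 PM UTC.
Montevideo is UTC−3:00, so local arrival = 1:38 PM − 3:00 = 10:38 AM on May 1.
Layover = 6:43 PM − 10:38 AM = 8 hours 5 minutes.

8 hours 5 minutes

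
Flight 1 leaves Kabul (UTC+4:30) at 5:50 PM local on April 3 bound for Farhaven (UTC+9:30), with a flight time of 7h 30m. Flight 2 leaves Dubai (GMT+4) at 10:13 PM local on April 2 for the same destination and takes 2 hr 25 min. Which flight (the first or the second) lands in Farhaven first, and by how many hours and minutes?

Flight 1 in UTC: 5:50 PM − 4:30 = 1:20 PM on Apr 3.
+7 hours 30 minutes → arrive 8:50 PM UTC on Apr 3.
Flight 2 in UTC: 10:13 PM − 4:00 = 6:13 PM on Apr 2.
+2 hours and 25 minutes → arrive 8:38 PM UTC on Apr 2.
Flight 2 lands earlier by 24 hours 12 minutes.

the second, by 24 hours 12 minutes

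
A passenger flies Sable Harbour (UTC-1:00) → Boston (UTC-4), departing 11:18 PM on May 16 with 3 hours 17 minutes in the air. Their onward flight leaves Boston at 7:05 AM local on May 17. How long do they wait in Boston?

7 hours 30 minutes

Convert departure to UTC: 11:18 PM + 1:00 = 12:18 AM UTC on May 17.
Add 3 hours and 17 minutes flight time → 3:35 AM UTC.
Boston is UTC−4:00, so local arrival = 3:35 AM − 4:00 = 11:35 PM on May 16.
Layover = 7:05 AM − 11:35 PM (+1 day) = 7 hours 30 minutes.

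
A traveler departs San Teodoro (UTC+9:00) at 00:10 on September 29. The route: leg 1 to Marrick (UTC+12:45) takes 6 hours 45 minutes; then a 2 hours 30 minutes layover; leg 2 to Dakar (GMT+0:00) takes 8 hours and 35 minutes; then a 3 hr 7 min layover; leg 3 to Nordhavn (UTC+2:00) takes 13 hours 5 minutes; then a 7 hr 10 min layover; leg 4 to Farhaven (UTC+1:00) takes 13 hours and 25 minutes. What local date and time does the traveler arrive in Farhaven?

22:47 on September 30

Convert departure to UTC: 00:10 − 9:00 = 15:10 UTC on Sep 28.
Add 6 hours 45 minutes leg 1 → 21:55 UTC.
Add 2 hours and 30 minutes layover in Marrick → 00:25 UTC (Sep 29).
Add 8 hours and 35 minutes leg 2 → 09:00 UTC.
Add 3 hours 7 minutes layover in Dakar → 12:07 UTC.
Add 13 hours 5 minutes leg 3 → 01:12 UTC (Sep 30).
Add 7 hours and 10 minutes layover in Nordhavn → 08:22 UTC.
Add 13 hours 25 minutes leg 4 → 21:47 UTC.
Farhaven is UTC+1:00, so local arrival = 21:47 + 1:00 = 22:47 on Sep 30.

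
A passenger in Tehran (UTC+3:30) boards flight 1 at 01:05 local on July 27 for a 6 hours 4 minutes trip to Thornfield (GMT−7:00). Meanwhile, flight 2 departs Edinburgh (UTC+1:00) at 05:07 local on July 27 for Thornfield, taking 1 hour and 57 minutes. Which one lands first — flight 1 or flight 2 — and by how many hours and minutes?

Flight 1 in UTC: 01:05 − 3:30 = 21:35 on Jul 26.
+6 hours and 4 minutes → arrive 03:39 UTC on Jul 27.
Flight 2 in UTC: 05:07 − 1:00 = 04:07 on Jul 27.
+1 hour 57 minutes → arrive 06:04 UTC on Jul 27.
Flight 1 lands earlier by 2 hours 25 minutes.

the first, by 2 hours 25 minutes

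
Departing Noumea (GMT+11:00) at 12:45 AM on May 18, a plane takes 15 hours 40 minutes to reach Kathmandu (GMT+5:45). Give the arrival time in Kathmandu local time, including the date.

11:10 AM on May 18

Kathmandu is 5:15 behind Noumea.
After 15 hours 40 minutes it is 4:25 PM in Noumea.
Shift by the zone difference: 4:25 PM − 5:15 = 11:10 AM on May 18 in Kathmandu.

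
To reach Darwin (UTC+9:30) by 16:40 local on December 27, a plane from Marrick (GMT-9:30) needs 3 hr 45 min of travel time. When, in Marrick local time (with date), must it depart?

17:55 on December 26

Target arrival in UTC: 16:40 − 9:30 = 07:10 on Dec 27.
Subtract 3 hours 45 minutes → departure 03:25 UTC on Dec 27.
Marrick is UTC−9:30: 03:25 − 9:30 = 17:55 on Dec 26.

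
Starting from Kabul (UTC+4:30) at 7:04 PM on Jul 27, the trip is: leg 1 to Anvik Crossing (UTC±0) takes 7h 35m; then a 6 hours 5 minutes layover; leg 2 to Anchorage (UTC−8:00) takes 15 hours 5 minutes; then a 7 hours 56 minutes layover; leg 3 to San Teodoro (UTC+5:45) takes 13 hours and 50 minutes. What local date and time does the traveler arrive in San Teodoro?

Convert departure to UTC: 7:04 PM − 4:30 = 2:34 PM UTC on Jul 27.
Add 7 hours 35 minutes leg 1 → 10:09 PM UTC.
Add 6 hours and 5 minutes layover in Anvik Crossing → 4:14 AM UTC (Jul 28).
Add 15 hours and 5 minutes leg 2 → 7:19 PM UTC.
Add 7 hours 56 minutes layover in Anchorage → 3:15 AM UTC (Jul 29).
Add 13 hours and 50 minutes leg 3 → 5:05 PM UTC.
San Teodoro is UTC+5:45, so local arrival = 5:05 PM + 5:45 = 10:50 PM on Jul 29.

10:50 PM on July 29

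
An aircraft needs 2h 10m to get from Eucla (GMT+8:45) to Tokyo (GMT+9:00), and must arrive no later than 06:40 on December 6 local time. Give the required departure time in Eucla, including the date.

04:15 on December 6

Target arrival in UTC: 06:40 − 9:00 = 21:40 on Dec 5.
Subtract 2 hours 10 minutes → departure 19:30 UTC on Dec 5.
Eucla is UTC+8:45: 19:30 + 8:45 = 04:15 on Dec 6.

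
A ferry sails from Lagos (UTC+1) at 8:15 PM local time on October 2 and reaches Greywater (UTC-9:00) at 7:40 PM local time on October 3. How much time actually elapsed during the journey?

Greywater is 10:00 behind Lagos.
Clock-face elapsed time (ignoring zones) is 23 hours 25 minutes.
Actual elapsed = 23 hours 25 minutes + 10:00 = 33 hours 25 minutes.

33 hours 25 minutes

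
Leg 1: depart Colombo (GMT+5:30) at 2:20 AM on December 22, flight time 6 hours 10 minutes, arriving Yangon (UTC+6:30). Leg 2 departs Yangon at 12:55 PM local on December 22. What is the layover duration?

Convert departure to UTC: 2:20 AM − 5:30 = 8:50 PM UTC on Dec 21.
Add 6 hours 10 minutes flight time → 3:00 AM UTC (Dec 22).
Yangon is UTC+6:30, so local arrival = 3:00 AM + 6:30 = 9:30 AM on Dec 22.
Layover = 12:55 PM − 9:30 AM = 3 hours 25 minutes.

3 hours 25 minutes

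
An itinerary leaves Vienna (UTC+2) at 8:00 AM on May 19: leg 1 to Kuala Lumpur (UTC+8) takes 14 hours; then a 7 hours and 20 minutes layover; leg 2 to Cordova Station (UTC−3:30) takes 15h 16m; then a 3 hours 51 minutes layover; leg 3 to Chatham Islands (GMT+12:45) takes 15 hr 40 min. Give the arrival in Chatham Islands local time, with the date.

Convert departure to UTC: 8:00 AM − 2:00 = 6:00 AM UTC on May 19.
Add 14 hours leg 1 → 8:00 PM UTC.
Add 7 hours 20 minutes layover in Kuala Lumpur → 3:20 AM UTC (May 20).
Add 15 hours 16 minutes leg 2 → 6:36 PM UTC.
Add 3 hours and 51 minutes layover in Cordova Station → 10:27 PM UTC.
Add 15 hours and 40 minutes leg 3 → 2:07 PM UTC (May 21).
Chatham Islands is UTC+12:45, so local arrival = 2:07 PM + 12:45 = 2:52 AM on May 22.

2:52 AM on May 22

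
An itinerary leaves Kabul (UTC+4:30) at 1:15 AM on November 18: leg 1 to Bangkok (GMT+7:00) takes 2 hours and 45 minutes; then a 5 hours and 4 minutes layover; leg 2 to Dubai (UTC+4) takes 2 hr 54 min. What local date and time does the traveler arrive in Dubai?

11:28 AM on November 18

Convert departure to UTC: 1:15 AM − 4:30 = 8:45 PM UTC on Nov 17.
Add 2 hours 45 minutes leg 1 → 11:30 PM UTC.
Add 5 hours and 4 minutes layover in Bangkok → 4:34 AM UTC (Nov 18).
Add 2 hours 54 minutes leg 2 → 7:28 AM UTC.
Dubai is UTC+4:00, so local arrival = 7:28 AM + 4:00 = 11:28 AM on Nov 18.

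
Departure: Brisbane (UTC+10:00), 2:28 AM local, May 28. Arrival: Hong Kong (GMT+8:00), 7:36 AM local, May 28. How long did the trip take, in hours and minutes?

7 hours 8 minutes

Departure in UTC: 2:28 AM − 10:00 = 4:28 PM on May 27.
Arrival in UTC: 7:36 AM − 8:00 = 11:36 PM on May 27.
Elapsed = 11:36 PM − 4:28 PM = 7 hours 8 minutes.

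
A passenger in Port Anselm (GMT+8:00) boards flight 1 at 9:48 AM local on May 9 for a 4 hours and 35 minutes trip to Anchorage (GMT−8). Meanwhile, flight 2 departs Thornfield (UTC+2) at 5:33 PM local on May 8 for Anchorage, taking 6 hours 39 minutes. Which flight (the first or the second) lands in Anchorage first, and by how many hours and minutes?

the second, by 8 hours 11 minutes

Flight 1 in UTC: 9:48 AM − 8:00 = 1:48 AM on May 9.
+4 hours 35 minutes → arrive 6:23 AM UTC on May 9.
Flight 2 in UTC: 5:33 PM − 2:00 = 3:33 PM on May 8.
+6 hours and 39 minutes → arrive 10:12 PM UTC on May 8.
Flight 2 lands earlier by 8 hours 11 minutes.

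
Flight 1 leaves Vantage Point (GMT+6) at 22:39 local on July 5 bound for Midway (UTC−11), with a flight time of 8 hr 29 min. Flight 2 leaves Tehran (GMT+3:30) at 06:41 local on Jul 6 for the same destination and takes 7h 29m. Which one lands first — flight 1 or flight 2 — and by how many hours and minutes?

Flight 1 in UTC: 22:39 − 6:00 = 16:39 on Jul 5.
+8 hours 29 minutes → arrive 01:08 UTC on Jul 6.
Flight 2 in UTC: 06:41 − 3:30 = 03:11 on Jul 6.
+7 hours and 29 minutes → arrive 10:40 UTC on Jul 6.
Flight 1 lands earlier by 9 hours 32 minutes.

the first, by 9 hours 32 minutes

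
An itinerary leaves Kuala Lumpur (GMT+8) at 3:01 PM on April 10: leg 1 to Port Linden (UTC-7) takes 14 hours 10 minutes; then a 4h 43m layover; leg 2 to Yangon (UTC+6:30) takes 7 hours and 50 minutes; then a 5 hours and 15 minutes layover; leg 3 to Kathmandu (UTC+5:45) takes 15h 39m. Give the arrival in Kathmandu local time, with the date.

12:23 PM on April 12

Convert departure to UTC: 3:01 PM − 8:00 = 7:01 AM UTC on Apr 10.
Add 14 hours 10 minutes leg 1 → 9:11 PM UTC.
Add 4 hours 43 minutes layover in Port Linden → 1:54 AM UTC (Apr 11).
Add 7 hours 50 minutes leg 2 → 9:44 AM UTC.
Add 5 hours 15 minutes layover in Yangon → 2:59 PM UTC.
Add 15 hours 39 minutes leg 3 → 6:38 AM UTC (Apr 12).
Kathmandu is UTC+5:45, so local arrival = 6:38 AM + 5:45 = 12:23 PM on Apr 12.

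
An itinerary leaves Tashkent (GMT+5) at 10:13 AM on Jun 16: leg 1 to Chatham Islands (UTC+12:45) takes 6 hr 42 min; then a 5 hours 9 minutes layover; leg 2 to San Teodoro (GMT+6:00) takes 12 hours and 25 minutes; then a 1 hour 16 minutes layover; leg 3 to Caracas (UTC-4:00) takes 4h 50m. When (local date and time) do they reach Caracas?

Convert departure to UTC: 10:13 AM − 5:00 = 5:13 AM UTC on Jun 16.
Add 6 hours and 42 minutes leg 1 → 11:55 AM UTC.
Add 5 hours 9 minutes layover in Chatham Islands → 5:04 PM UTC.
Add 12 hours 25 minutes leg 2 → 5:29 AM UTC (Jun 17).
Add 1 hour 16 minutes layover in San Teodoro → 6:45 AM UTC.
Add 4 hours and 50 minutes leg 3 → 11:35 AM UTC.
Caracas is UTC−4:00, so local arrival = 11:35 AM − 4:00 = 7:35 AM on Jun 17.

7:35 AM on June 17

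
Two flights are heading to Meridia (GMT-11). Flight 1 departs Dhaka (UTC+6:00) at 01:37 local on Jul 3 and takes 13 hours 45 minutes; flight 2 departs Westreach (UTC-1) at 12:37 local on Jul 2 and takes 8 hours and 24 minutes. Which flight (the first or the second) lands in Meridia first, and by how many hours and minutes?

Flight 1 in UTC: 01:37 − 6:00 = 19:37 on Jul 2.
+13 hours and 45 minutes → arrive 09:22 UTC on Jul 3.
Flight 2 in UTC: 12:37 + 1:00 = 13:37 on Jul 2.
+8 hours and 24 minutes → arrive 22:01 UTC on Jul 2.
Flight 2 lands earlier by 11 hours 21 minutes.

the second, by 11 hours 21 minutes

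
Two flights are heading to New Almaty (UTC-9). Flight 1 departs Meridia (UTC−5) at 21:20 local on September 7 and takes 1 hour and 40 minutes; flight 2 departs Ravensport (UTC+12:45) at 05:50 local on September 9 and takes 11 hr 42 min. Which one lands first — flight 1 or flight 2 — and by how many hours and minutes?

the first, by 24 hours 47 minutes

Flight 1 in UTC: 21:20 + 5:00 = 02:20 on Sep 8.
+1 hour and 40 minutes → arrive 04:00 UTC on Sep 8.
Flight 2 in UTC: 05:50 − 12:45 = 17:05 on Sep 8.
+11 hours 42 minutes → arrive 04:47 UTC on Sep 9.
Flight 1 lands earlier by 24 hours 47 minutes.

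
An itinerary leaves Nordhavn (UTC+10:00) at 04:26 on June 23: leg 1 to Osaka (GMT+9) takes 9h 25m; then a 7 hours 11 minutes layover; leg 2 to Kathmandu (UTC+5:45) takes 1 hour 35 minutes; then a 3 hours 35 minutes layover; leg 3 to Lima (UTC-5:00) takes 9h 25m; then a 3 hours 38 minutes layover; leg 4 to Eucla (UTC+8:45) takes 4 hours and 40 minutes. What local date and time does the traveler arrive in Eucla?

18:40 on June 24

Convert departure to UTC: 04:26 − 10:00 = 18:26 UTC on Jun 22.
Add 9 hours 25 minutes leg 1 → 03:51 UTC (Jun 23).
Add 7 hours 11 minutes layover in Osaka → 11:02 UTC.
Add 1 hour and 35 minutes leg 2 → 12:37 UTC.
Add 3 hours 35 minutes layover in Kathmandu → 16:12 UTC.
Add 9 hours 25 minutes leg 3 → 01:37 UTC (Jun 24).
Add 3 hours and 38 minutes layover in Lima → 05:15 UTC.
Add 4 hours 40 minutes leg 4 → 09:55 UTC.
Eucla is UTC+8:45, so local arrival = 09:55 + 8:45 = 18:40 on Jun 24.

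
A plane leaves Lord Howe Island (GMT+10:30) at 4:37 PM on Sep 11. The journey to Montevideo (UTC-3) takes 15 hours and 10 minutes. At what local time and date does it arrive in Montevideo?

Convert departure to UTC: 4:37 PM − 10:30 = 6:07 AM UTC on Sep 11.
Add 15 hours 10 minutes travel time → 9:17 PM UTC.
Montevideo is UTC−3:00, so local arrival = 9:17 PM − 3:00 = 6:17 PM on Sep 11.

6:17 PM on September 11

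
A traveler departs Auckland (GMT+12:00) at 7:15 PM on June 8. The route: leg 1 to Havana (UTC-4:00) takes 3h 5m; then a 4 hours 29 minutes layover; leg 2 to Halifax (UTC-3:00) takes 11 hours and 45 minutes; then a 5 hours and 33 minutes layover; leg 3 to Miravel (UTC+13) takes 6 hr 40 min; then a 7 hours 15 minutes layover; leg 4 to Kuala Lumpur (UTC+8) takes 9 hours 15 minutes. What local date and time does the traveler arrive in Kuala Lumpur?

Convert departure to UTC: 7:15 PM − 12:00 = 7:15 AM UTC on Jun 8.
Add 3 hours and 5 minutes leg 1 → 10:20 AM UTC.
Add 4 hours 29 minutes layover in Havana → 2:49 PM UTC.
Add 11 hours and 45 minutes leg 2 → 2:34 AM UTC (Jun 9).
Add 5 hours and 33 minutes layover in Halifax → 8:07 AM UTC.
Add 6 hours 40 minutes leg 3 → 2:47 PM UTC.
Add 7 hours and 15 minutes layover in Miravel → 10:02 PM UTC.
Add 9 hours 15 minutes leg 4 → 7:17 AM UTC (Jun 10).
Kuala Lumpur is UTC+8:00, so local arrival = 7:17 AM + 8:00 = 3:17 PM on Jun 10.

3:17 PM on June 10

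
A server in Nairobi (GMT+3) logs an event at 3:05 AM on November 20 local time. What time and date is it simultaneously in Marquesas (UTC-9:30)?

In UTC: 3:05 AM − 3:00 = 12:05 AM on Nov 20.
Marquesas is UTC−9:30: 12:05 AM − 9:30 = 2:35 PM on Nov 19.

2:35 PM on Nov 19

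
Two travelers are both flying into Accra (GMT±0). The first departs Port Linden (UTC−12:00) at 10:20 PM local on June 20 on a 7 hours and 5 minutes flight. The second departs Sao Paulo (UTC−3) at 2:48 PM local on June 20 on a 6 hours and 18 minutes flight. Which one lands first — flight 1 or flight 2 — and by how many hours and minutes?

the second, by 17 hours 19 minutes

Flight 1 in UTC: 10:20 PM + 12:00 = 10:20 AM on Jun 21.
+7 hours and 5 minutes → arrive 5:25 PM UTC on Jun 21.
Flight 2 in UTC: 2:48 PM + 3:00 = 5:48 PM on Jun 20.
+6 hours 18 minutes → arrive 12:06 AM UTC on Jun 21.
Flight 2 lands earlier by 17 hours 19 minutes.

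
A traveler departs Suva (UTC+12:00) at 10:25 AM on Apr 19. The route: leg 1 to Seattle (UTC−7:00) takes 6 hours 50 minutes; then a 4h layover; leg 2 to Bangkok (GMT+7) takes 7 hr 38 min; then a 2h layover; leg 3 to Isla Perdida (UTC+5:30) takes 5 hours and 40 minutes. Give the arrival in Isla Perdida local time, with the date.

6:03 AM on April 20

Convert departure to UTC: 10:25 AM − 12:00 = 10:25 PM UTC on Apr 18.
Add 6 hours 50 minutes leg 1 → 5:15 AM UTC (Apr 19).
Add 4 hours layover in Seattle → 9:15 AM UTC.
Add 7 hours and 38 minutes leg 2 → 4:53 PM UTC.
Add 2 hours layover in Bangkok → 6:53 PM UTC.
Add 5 hours 40 minutes leg 3 → 12:33 AM UTC (Apr 20).
Isla Perdida is UTC+5:30, so local arrival = 12:33 AM + 5:30 = 6:03 AM on Apr 20.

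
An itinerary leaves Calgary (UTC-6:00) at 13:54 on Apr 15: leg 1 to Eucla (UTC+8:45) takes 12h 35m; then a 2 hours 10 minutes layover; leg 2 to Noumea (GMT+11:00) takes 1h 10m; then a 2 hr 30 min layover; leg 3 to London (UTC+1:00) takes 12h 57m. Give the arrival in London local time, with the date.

Convert departure to UTC: 13:54 + 6:00 = 19:54 UTC on Apr 15.
Add 12 hours and 35 minutes leg 1 → 08:29 UTC (Apr 16).
Add 2 hours and 10 minutes layover in Eucla → 10:39 UTC.
Add 1 hour and 10 minutes leg 2 → 11:49 UTC.
Add 2 hours 30 minutes layover in Noumea → 14:19 UTC.
Add 12 hours 57 minutes leg 3 → 03:16 UTC (Apr 17).
London is UTC+1:00, so local arrival = 03:16 + 1:00 = 04:16 on Apr 17.

04:16 on Apr 17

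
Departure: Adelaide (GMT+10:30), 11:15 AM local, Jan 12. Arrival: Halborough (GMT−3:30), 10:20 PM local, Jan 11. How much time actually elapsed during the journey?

Departure in UTC: 11:15 AM − 10:30 = 12:45 AM on Jan 12.
Arrival in UTC: 10:20 PM + 3:30 = 1:50 AM on Jan 12.
Elapsed = 1:50 AM − 12:45 AM = 1 hour 5 minutes.

1 hour 5 minutes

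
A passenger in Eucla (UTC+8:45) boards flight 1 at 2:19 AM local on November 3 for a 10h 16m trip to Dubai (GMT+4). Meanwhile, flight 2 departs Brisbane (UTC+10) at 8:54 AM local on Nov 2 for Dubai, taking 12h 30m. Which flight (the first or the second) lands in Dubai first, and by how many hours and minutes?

Flight 1 in UTC: 2:19 AM − 8:45 = 5:34 PM on Nov 2.
+10 hours and 16 minutes → arrive 3:50 AM UTC on Nov 3.
Flight 2 in UTC: 8:54 AM − 10:00 = 10:54 PM on Nov 1.
+12 hours and 30 minutes → arrive 11:24 AM UTC on Nov 2.
Flight 2 lands earlier by 16 hours 26 minutes.

the second, by 16 hours 26 minutes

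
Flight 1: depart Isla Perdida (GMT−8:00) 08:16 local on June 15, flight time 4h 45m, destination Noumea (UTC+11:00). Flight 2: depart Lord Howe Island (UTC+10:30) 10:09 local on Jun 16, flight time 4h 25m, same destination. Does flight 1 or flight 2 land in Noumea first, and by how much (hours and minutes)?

the first, by 7 hours 3 minutes

Flight 1 in UTC: 08:16 + 8:00 = 16:16 on Jun 15.
+4 hours and 45 minutes → arrive 21:01 UTC on Jun 15.
Flight 2 in UTC: 10:09 − 10:30 = 23:39 on Jun 15.
+4 hours and 25 minutes → arrive 04:04 UTC on Jun 16.
Flight 1 lands earlier by 7 hours 3 minutes.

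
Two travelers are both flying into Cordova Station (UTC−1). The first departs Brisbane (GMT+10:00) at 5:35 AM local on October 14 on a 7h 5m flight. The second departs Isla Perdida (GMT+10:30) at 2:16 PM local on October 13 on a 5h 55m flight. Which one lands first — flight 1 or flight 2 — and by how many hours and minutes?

the second, by 16 hours 59 minutes

Flight 1 in UTC: 5:35 AM − 10:00 = 7:35 PM on Oct 13.
+7 hours and 5 minutes → arrive 2:40 AM UTC on Oct 14.
Flight 2 in UTC: 2:16 PM − 10:30 = 3:46 AM on Oct 13.
+5 hours 55 minutes → arrive 9:41 AM UTC on Oct 13.
Flight 2 lands earlier by 16 hours 59 minutes.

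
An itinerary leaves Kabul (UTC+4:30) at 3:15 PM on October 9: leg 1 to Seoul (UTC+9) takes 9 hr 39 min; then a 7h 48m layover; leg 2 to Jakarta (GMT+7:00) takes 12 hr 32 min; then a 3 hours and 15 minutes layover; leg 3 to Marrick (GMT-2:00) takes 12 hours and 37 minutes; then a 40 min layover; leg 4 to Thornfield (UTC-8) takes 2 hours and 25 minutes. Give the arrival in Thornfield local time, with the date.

3:41 AM on October 11

Convert departure to UTC: 3:15 PM − 4:30 = 10:45 AM UTC on Oct 9.
Add 9 hours and 39 minutes leg 1 → 8:24 PM UTC.
Add 7 hours 48 minutes layover in Seoul → 4:12 AM UTC (Oct 10).
Add 12 hours and 32 minutes leg 2 → 4:44 PM UTC.
Add 3 hours 15 minutes layover in Jakarta → 7:59 PM UTC.
Add 12 hours 37 minutes leg 3 → 8:36 AM UTC (Oct 11).
Add 40 minutes layover in Marrick → 9:16 AM UTC.
Add 2 hours 25 minutes leg 4 → 11:41 AM UTC.
Thornfield is UTC−8:00, so local arrival = 11:41 AM − 8:00 = 3:41 AM on Oct 11.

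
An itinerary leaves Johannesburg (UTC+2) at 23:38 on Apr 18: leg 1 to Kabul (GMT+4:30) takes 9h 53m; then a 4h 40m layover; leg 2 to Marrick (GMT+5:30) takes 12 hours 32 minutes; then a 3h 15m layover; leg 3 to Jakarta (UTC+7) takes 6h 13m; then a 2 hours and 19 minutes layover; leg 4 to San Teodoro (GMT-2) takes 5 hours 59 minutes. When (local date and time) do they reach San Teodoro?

Convert departure to UTC: 23:38 − 2:00 = 21:38 UTC on Apr 18.
Add 9 hours 53 minutes leg 1 → 07:31 UTC (Apr 19).
Add 4 hours and 40 minutes layover in Kabul → 12:11 UTC.
Add 12 hours 32 minutes leg 2 → 00:43 UTC (Apr 20).
Add 3 hours 15 minutes layover in Marrick → 03:58 UTC.
Add 6 hours 13 minutes leg 3 → 10:11 UTC.
Add 2 hours and 19 minutes layover in Jakarta → 12:30 UTC.
Add 5 hours 59 minutes leg 4 → 18:29 UTC.
San Teodoro is UTC−2:00, so local arrival = 18:29 − 2:00 = 16:29 on Apr 20.

16:29 on Apr 20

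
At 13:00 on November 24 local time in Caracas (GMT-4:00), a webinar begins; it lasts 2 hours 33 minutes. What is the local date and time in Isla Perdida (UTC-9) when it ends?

10:33 on November 24

Convert start to UTC: 13:00 + 4:00 = 17:00 UTC on Nov 24.
Add 2 hours 33 minutes duration → 19:33 UTC.
Isla Perdida is UTC−9:00, so local end time = 19:33 − 9:00 = 10:33 on Nov 24.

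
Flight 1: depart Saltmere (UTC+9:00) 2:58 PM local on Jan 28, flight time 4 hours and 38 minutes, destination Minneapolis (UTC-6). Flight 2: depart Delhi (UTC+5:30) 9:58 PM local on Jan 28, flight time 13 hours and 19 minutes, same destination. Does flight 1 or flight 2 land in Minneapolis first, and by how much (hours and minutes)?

Flight 1 in UTC: 2:58 PM − 9:00 = 5:58 AM on Jan 28.
+4 hours and 38 minutes → arrive 10:36 AM UTC on Jan 28.
Flight 2 in UTC: 9:58 PM − 5:30 = 4:28 PM on Jan 28.
+13 hours 19 minutes → arrive 5:47 AM UTC on Jan 29.
Flight 1 lands earlier by 19 hours 11 minutes.

the first, by 19 hours 11 minutes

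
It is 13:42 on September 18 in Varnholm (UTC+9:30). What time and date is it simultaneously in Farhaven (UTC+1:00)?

In UTC: 13:42 − 9:30 = 04:12 on Sep 18.
Farhaven is UTC+1:00: 04:12 + 1:00 = 05:12 on Sep 18.

05:12 on September 18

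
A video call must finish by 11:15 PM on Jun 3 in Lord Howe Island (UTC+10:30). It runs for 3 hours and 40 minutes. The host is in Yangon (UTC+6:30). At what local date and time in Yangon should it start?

3:35 PM on June 3

Target end time in UTC: 11:15 PM − 10:30 = 12:45 PM on Jun 3.
Subtract 3 hours and 40 minutes → start 9:05 AM UTC on Jun 3.
Yangon is UTC+6:30: 9:05 AM + 6:30 = 3:35 PM on Jun 3.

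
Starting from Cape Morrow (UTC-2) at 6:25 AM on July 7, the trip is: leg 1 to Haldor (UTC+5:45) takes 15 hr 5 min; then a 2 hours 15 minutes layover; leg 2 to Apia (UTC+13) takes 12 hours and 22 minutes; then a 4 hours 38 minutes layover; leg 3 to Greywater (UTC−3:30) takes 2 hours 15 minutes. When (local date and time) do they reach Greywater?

5:30 PM on July 8

Convert departure to UTC: 6:25 AM + 2:00 = 8:25 AM UTC on Jul 7.
Add 15 hours and 5 minutes leg 1 → 11:30 PM UTC.
Add 2 hours 15 minutes layover in Haldor → 1:45 AM UTC (Jul 8).
Add 12 hours 22 minutes leg 2 → 2:07 PM UTC.
Add 4 hours 38 minutes layover in Apia → 6:45 PM UTC.
Add 2 hours 15 minutes leg 3 → 9:00 PM UTC.
Greywater is UTC−3:30, so local arrival = 9:00 PM − 3:30 = 5:30 PM on Jul 8.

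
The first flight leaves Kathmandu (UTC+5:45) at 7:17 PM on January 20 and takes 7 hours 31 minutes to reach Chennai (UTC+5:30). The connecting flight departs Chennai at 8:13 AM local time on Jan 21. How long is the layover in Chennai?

5 hours 40 minutes

Convert departure to UTC: 7:17 PM − 5:45 = 1:32 PM UTC on Jan 20.
Add 7 hours 31 minutes flight time → 9:03 PM UTC.
Chennai is UTC+5:30, so local arrival = 9:03 PM + 5:30 = 2:33 AM on Jan 21.
Layover = 8:13 AM − 2:33 AM = 5 hours 40 minutes.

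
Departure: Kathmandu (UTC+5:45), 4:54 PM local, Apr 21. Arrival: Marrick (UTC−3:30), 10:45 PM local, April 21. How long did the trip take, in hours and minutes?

Departure in UTC: 4:54 PM − 5:45 = 11:09 AM on Apr 21.
Arrival in UTC: 10:45 PM + 3:30 = 2:15 AM on Apr 22.
Elapsed = 2:15 AM − 11:09 AM (+1 day) = 15 hours 6 minutes.

15 hours 6 minutes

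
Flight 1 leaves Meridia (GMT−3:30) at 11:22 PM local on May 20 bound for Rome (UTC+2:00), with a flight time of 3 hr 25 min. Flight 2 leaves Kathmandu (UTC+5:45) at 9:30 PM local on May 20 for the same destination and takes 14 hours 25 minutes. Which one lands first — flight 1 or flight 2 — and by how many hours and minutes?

the second, by 7 minutes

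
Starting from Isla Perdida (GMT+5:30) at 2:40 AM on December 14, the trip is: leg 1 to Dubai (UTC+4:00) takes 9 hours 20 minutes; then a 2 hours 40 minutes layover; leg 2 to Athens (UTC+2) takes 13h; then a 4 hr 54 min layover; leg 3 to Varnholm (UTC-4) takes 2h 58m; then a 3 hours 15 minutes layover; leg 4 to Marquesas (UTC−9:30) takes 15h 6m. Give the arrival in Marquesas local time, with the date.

Convert departure to UTC: 2:40 AM − 5:30 = 9:10 PM UTC on Dec 13.
Add 9 hours 20 minutes leg 1 → 6:30 AM UTC (Dec 14).
Add 2 hours and 40 minutes layover in Dubai → 9:10 AM UTC.
Add 13 hours leg 2 → 10:10 PM UTC.
Add 4 hours 54 minutes layover in Athens → 3:04 AM UTC (Dec 15).
Add 2 hours and 58 minutes leg 3 → 6:02 AM UTC.
Add 3 hours and 15 minutes layover in Varnholm → 9:17 AM UTC.
Add 15 hours 6 minutes leg 4 → 12:23 AM UTC (Dec 16).
Marquesas is UTC−9:30, so local arrival = 12:23 AM − 9:30 = 2:53 PM on Dec 15.

2:53 PM on December 15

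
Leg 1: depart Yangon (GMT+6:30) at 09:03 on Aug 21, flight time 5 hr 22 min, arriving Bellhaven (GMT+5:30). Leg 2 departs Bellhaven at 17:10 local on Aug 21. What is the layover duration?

Convert departure to UTC: 09:03 − 6:30 = 02:33 UTC on Aug 21.
Add 5 hours 22 minutes flight time → 07:55 UTC.
Bellhaven is UTC+5:30, so local arrival = 07:55 + 5:30 = 13:25 on Aug 21.
Layover = 17:10 − 13:25 = 3 hours 45 minutes.

3 hours 45 minutes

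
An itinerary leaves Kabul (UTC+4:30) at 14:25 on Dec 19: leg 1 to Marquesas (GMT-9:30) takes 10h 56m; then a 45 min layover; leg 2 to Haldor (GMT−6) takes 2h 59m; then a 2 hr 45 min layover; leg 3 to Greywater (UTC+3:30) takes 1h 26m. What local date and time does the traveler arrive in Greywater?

Convert departure to UTC: 14:25 − 4:30 = 09:55 UTC on Dec 19.
Add 10 hours 56 minutes leg 1 → 20:51 UTC.
Add 45 minutes layover in Marquesas → 21:36 UTC.
Add 2 hours 59 minutes leg 2 → 00:35 UTC (Dec 20).
Add 2 hours and 45 minutes layover in Haldor → 03:20 UTC.
Add 1 hour 26 minutes leg 3 → 04:46 UTC.
Greywater is UTC+3:30, so local arrival = 04:46 + 3:30 = 08:16 on Dec 20.

08:16 on December 20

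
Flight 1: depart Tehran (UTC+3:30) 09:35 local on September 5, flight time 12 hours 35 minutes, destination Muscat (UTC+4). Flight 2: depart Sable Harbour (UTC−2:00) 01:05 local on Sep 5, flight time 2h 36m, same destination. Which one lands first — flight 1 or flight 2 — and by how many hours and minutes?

the second, by 12 hours 59 minutes

Flight 1 in UTC: 09:35 − 3:30 = 06:05 on Sep 5.
+12 hours and 35 minutes → arrive 18:40 UTC on Sep 5.
Flight 2 in UTC: 01:05 + 2:00 = 03:05 on Sep 5.
+2 hours 36 minutes → arrive 05:41 UTC on Sep 5.
Flight 2 lands earlier by 12 hours 59 minutes.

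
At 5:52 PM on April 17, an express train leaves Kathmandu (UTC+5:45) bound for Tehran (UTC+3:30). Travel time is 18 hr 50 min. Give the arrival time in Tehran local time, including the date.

10:27 AM on April 18

Tehran is 2:15 behind Kathmandu.
After 18 hours and 50 minutes it is 12:42 PM (Apr 18) in Kathmandu.
Shift by the zone difference: 12:42 PM − 2:15 = 10:27 AM on Apr 18 in Tehran.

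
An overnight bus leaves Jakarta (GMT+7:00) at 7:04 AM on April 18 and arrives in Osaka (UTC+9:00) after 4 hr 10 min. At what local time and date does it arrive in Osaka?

Convert departure to UTC: 7:04 AM − 7:00 = 12:04 AM UTC on Apr 18.
Add 4 hours 10 minutes travel time → 4:14 AM UTC.
Osaka is UTC+9:00, so local arrival = 4:14 AM + 9:00 = 1:14 PM on Apr 18.

1:14 PM on Apr 18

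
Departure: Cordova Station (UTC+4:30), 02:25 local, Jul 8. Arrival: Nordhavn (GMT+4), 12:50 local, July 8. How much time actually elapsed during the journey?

10 hours 55 minutes

Departure in UTC: 02:25 − 4:30 = 21:55 on Jul 7.
Arrival in UTC: 12:50 − 4:00 = 08:50 on Jul 8.
Elapsed = 08:50 − 21:55 (+1 day) = 10 hours 55 minutes.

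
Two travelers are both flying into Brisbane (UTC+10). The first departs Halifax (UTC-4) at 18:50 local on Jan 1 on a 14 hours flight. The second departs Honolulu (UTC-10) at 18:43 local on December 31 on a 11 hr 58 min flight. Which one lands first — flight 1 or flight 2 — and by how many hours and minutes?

Flight 1 in UTC: 18:50 + 4:00 = 22:50 on Jan 1.
+14 hours → arrive 12:50 UTC on Jan 2.
Flight 2 in UTC: 18:43 + 10:00 = 04:43 on Jan 1.
+11 hours 58 minutes → arrive 16:41 UTC on Jan 1.
Flight 2 lands earlier by 20 hours 9 minutes.

the second, by 20 hours 9 minutes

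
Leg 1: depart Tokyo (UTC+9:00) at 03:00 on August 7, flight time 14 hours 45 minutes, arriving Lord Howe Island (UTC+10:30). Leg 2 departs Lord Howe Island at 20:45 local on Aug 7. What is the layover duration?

1 hour 30 minutes

Convert departure to UTC: 03:00 − 9:00 = 18:00 UTC on Aug 6.
Add 14 hours and 45 minutes flight time → 08:45 UTC (Aug 7).
Lord Howe Island is UTC+10:30, so local arrival = 08:45 + 10:30 = 19:15 on Aug 7.
Layover = 20:45 − 19:15 = 1 hour 30 minutes.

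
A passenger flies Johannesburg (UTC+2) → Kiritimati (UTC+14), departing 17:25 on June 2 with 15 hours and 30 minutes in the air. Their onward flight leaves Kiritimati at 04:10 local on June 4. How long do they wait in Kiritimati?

Convert departure to UTC: 17:25 − 2:00 = 15:25 UTC on Jun 2.
Add 15 hours and 30 minutes flight time → 06:55 UTC (Jun 3).
Kiritimati is UTC+14:00, so local arrival = 06:55 + 14:00 = 20:55 on Jun 3.
Layover = 04:10 − 20:55 (+1 day) = 7 hours 15 minutes.

7 hours 15 minutes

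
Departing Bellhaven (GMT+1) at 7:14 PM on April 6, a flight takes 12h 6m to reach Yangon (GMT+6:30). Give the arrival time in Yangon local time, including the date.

12:50 PM on April 7

Convert departure to UTC: 7:14 PM − 1:00 = 6:14 PM UTC on Apr 6.
Add 12 hours and 6 minutes travel time → 6:20 AM UTC (Apr 7).
Yangon is UTC+6:30, so local arrival = 6:20 AM + 6:30 = 12:50 PM on Apr 7.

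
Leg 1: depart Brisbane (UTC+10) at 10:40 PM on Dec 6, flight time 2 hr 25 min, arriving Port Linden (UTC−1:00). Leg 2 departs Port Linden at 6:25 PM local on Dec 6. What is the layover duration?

Convert departure to UTC: 10:40 PM − 10:00 = 12:40 PM UTC on Dec 6.
Add 2 hours and 25 minutes flight time → 3:05 PM UTC.
Port Linden is UTC−1:00, so local arrival = 3:05 PM − 1:00 = 2:05 PM on Dec 6.
Layover = 6:25 PM − 2:05 PM = 4 hours 20 minutes.

4 hours 20 minutes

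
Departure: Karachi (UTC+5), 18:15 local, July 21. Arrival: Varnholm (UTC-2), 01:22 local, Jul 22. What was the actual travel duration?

14 hours 7 minutes

Departure in UTC: 18:15 − 5:00 = 13:15 on Jul 21.
Arrival in UTC: 01:22 + 2:00 = 03:22 on Jul 22.
Elapsed = 03:22 − 13:15 (+1 day) = 14 hours 7 minutes.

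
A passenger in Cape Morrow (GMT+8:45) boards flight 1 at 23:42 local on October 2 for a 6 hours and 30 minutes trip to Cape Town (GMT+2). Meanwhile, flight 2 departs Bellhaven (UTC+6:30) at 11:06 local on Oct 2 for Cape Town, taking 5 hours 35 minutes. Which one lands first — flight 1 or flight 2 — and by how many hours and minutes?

the second, by 11 hours 16 minutes

Flight 1 in UTC: 23:42 − 8:45 = 14:57 on Oct 2.
+6 hours 30 minutes → arrive 21:27 UTC on Oct 2.
Flight 2 in UTC: 11:06 − 6:30 = 04:36 on Oct 2.
+5 hours 35 minutes → arrive 10:11 UTC on Oct 2.
Flight 2 lands earlier by 11 hours 16 minutes.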